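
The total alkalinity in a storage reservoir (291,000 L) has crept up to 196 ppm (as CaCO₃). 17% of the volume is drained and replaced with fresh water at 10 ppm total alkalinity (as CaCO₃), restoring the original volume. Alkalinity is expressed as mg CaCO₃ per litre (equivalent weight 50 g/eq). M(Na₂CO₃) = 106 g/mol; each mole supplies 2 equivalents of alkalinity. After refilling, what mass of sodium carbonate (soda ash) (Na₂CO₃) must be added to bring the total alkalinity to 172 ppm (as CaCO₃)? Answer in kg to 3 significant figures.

After draining 17% and refilling: 196 × 0.83 + 10 × 0.17 = 164.38 ppm.
Deficit to target: 172 − 164.38 = 7.62 mg/L.
As CaCO₃: 7.62 mg/L × 291,000 L = 2217 g; ÷ 50 g/eq ÷ 2 = 22.17 mol Na₂CO₃.
Mass: 22.17 × 106 = 2350 g.

2.35 kg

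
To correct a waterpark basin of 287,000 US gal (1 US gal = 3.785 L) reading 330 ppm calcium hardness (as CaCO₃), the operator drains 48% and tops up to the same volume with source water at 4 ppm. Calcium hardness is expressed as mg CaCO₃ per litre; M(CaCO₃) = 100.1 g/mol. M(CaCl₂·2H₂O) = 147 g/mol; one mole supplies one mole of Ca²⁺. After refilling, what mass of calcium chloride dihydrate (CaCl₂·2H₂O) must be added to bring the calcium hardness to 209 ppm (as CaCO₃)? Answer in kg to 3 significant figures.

56.6 kg

Volume: 287,000 US gal × 3.785 L/gal = 1,086,295 L.
After draining 48% and refilling: 330 × 0.52 + 4 × 0.48 = 173.52 ppm.
Deficit to target: 209 − 173.52 = 35.48 mg/L.
As CaCO₃: 35.48 mg/L × 1,086,295 L = 38,540 g; ÷ 100.1 = 385 mol Ca²⁺.
Mass: 385 × 147 = 56,600 g.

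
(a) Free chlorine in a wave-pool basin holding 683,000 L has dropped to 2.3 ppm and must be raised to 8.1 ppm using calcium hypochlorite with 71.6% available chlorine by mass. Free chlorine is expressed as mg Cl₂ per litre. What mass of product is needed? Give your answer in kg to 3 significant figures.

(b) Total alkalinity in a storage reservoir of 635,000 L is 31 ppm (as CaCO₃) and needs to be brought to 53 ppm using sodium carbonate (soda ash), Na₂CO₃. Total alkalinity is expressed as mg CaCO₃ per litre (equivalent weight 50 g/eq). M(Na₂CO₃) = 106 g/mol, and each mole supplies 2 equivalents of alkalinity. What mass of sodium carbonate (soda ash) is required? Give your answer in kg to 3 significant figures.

(a) Chlorine deficit: 8.1 − 2.3 = 5.8 ppm = 5.8 mg/L as Cl₂.
(a) Cl₂ equivalent needed: 5.8 mg/L × 683,000 L = 3,961,000 mg = 3961 g.
(a) Product at 71.6% available chlorine: 3961 / 0.716 = 5533 g.

(b) Alkalinity to add: (53 − 31) = 22 mg/L as CaCO₃ × 635,000 L = 13,970 g as CaCO₃.
(b) Equivalents: 13,970 g ÷ 50 g/eq = 279.4 eq.
(b) Each mole of Na₂CO₃ supplies 2 eq, so 279.4 / 2 = 139.7 mol.
(b) Mass: 139.7 mol × 106 g/mol = 14,810 g.

(a) 5.53 kg; (b) 14.8 kg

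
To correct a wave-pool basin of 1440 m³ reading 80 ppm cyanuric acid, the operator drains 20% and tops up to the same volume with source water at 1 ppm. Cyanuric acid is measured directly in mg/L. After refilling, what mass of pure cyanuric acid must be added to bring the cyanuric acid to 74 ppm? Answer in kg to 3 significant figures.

Volume: 1440 m³ = 1,440,000 L.
After draining 20% and refilling: 80 × 0.80 + 1 × 0.20 = 64.2 ppm.
Deficit to target: 74 − 64.2 = 9.8 mg/L.
Mass: 9.8 mg/L × 1,440,000 L = 14,110 g cyanuric acid.

14.1 kg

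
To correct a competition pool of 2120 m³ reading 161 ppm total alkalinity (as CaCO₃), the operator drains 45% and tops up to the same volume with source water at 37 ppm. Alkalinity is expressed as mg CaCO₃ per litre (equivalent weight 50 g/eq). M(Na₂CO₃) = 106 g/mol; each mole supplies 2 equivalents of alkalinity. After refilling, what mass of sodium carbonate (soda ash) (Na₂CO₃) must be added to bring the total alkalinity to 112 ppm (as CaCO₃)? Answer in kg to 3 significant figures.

15.3 kg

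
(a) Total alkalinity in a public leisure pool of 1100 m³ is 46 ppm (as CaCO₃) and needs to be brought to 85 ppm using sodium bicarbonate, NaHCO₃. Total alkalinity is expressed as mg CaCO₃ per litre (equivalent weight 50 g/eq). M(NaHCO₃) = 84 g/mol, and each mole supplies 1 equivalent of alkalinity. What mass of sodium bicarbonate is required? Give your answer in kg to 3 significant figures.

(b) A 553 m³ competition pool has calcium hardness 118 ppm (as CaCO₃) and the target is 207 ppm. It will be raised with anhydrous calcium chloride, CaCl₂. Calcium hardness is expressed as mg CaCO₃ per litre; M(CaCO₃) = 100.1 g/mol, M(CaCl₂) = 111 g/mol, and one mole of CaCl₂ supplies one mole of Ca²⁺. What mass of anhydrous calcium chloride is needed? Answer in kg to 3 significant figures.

(a) Volume: 1100 m³ = 1,100,000 L.
(a) Alkalinity to add: (85 − 46) = 39 mg/L as CaCO₃ × 1,100,000 L = 42,900 g as CaCO₃.
(a) Equivalents: 42,900 g ÷ 50 g/eq = 858 eq.
(a) NaHCO₃ supplies 1 eq per mole → 858 mol.
(a) Mass: 858 mol × 84 g/mol = 72,070 g.

(b) Volume: 553 m³ = 553,000 L.
(b) Hardness to add: (207 − 118) = 89 mg/L as CaCO₃ × 553,000 L = 49,220 g as CaCO₃.
(b) Moles of Ca²⁺ (1 mol Ca²⁺ ≡ 1 mol CaCO₃): 49,220 / 100.1 g/mol = 491.7 mol.
(b) Mass of CaCl₂: 491.7 × 111 = 54,580 g.

(a) 72.1 kg; (b) 54.6 kg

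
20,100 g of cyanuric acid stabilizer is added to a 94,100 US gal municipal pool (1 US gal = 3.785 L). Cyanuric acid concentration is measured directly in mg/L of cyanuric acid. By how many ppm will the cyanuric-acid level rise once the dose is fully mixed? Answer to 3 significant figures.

56.4 ppm

Volume: 94,100 US gal × 3.785 L/gal = 356,168 L.
Rise: 20,100 g / 356,168 L × 1000 = 56.43 mg/L.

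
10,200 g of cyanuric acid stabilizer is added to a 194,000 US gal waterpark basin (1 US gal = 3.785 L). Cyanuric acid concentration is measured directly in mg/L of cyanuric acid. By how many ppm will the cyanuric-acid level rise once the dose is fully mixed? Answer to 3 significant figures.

13.9 ppm

Volume: 194,000 US gal × 3.785 L/gal = 734,290 L.
Rise: 10,200 g / 734,290 L × 1000 = 13.89 mg/L.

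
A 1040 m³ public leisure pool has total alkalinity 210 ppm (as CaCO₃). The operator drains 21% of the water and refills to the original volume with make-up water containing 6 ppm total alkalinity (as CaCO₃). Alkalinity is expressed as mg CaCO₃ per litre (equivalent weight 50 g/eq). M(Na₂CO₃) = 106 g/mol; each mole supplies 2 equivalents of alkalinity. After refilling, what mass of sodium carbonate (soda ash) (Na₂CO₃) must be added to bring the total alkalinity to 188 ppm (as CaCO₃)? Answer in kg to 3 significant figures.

23.0 kg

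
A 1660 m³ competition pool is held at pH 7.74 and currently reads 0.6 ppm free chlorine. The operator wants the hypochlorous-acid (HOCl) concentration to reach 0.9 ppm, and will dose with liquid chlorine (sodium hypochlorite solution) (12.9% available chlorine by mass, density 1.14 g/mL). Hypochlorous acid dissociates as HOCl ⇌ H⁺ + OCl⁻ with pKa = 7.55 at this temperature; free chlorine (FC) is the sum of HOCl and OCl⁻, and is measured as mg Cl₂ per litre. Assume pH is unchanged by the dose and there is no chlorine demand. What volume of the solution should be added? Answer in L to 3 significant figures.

Volume: 1660 m³ = 1,660,000 L.
[OCl⁻]/[HOCl] = 10^(pH − pKa) = 10^(7.74 − 7.55) = 1.549; fraction as HOCl = 1/(1 + 1.549) = 0.3923.
Free chlorine required for 0.9 ppm HOCl: 0.9 / 0.3923 = 2.294 ppm.
FC to add: 2.294 − 0.6 = 1.694 mg/L as Cl₂.
Cl₂ equivalent: 1.694 mg/L × 1,660,000 L = 2812 g.
Product at 12.9% available Cl: 2812 / 0.129 = 21,800 g.
Volume: 21,800 g ÷ 1.14 g/mL = 19,120 mL.

19.1 L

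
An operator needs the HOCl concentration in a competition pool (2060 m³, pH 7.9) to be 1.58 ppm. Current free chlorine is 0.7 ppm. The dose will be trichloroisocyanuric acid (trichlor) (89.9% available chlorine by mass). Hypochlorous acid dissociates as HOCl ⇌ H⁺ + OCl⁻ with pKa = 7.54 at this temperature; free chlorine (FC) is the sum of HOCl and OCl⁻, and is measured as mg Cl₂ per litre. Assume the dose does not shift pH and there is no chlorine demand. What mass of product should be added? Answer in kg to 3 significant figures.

Volume: 2060 m³ = 2,060,000 L.
[OCl⁻]/[HOCl] = 10^(pH − pKa) = 10^(7.9 − 7.54) = 2.291; fraction as HOCl = 1/(1 + 2.291) = 0.3039.
Free chlorine required for 1.58 ppm HOCl: 1.58 / 0.3039 = 5.2 ppm.
FC to add: 5.2 − 0.7 = 4.5 mg/L as Cl₂.
Cl₂ equivalent: 4.5 mg/L × 2,060,000 L = 9269 g.
Product at 89.9% available Cl: 9269 / 0.899 = 10,310 g.

10.3 kg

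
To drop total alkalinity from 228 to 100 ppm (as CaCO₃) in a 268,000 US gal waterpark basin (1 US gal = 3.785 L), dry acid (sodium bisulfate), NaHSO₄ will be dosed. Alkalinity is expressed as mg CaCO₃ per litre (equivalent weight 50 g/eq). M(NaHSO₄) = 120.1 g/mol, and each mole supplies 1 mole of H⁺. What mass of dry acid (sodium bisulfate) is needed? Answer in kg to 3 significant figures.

312 kg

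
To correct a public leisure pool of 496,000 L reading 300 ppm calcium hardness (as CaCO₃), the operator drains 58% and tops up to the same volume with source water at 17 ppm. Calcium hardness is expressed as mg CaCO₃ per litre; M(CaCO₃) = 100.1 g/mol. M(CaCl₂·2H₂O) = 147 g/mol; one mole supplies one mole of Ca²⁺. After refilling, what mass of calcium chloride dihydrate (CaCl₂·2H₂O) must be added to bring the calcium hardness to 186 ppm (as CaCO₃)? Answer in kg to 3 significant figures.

36.5 kg

After draining 58% and refilling: 300 × 0.42 + 17 × 0.58 = 135.86 ppm.
Deficit to target: 186 − 135.86 = 50.14 mg/L.
As CaCO₃: 50.14 mg/L × 496,000 L = 24,870 g; ÷ 100.1 = 248.4 mol Ca²⁺.
Mass: 248.4 × 147 = 36,520 g.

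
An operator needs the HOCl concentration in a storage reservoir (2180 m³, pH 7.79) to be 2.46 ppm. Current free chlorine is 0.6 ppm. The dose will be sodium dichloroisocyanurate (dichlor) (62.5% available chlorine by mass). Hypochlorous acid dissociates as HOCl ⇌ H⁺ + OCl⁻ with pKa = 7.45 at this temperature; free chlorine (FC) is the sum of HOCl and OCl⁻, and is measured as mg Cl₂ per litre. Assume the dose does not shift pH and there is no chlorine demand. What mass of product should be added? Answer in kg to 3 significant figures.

25.3 kg

Volume: 2180 m³ = 2,180,000 L.
[OCl⁻]/[HOCl] = 10^(pH − pKa) = 10^(7.79 − 7.45) = 2.188; fraction as HOCl = 1/(1 + 2.188) = 0.3137.
Free chlorine required for 2.46 ppm HOCl: 2.46 / 0.3137 = 7.842 ppm.
FC to add: 7.842 − 0.6 = 7.242 mg/L as Cl₂.
Cl₂ equivalent: 7.242 mg/L × 2,180,000 L = 15,790 g.
Product at 62.5% available Cl: 15,790 / 0.625 = 25,260 g.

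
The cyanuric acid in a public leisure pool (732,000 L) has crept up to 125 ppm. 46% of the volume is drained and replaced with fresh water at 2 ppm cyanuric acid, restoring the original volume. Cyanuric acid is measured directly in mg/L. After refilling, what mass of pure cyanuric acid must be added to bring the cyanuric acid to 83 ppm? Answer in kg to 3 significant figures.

After draining 46% and refilling: 125 × 0.54 + 2 × 0.46 = 68.42 ppm.
Deficit to target: 83 − 68.42 = 14.58 mg/L.
Mass: 14.58 mg/L × 732,000 L = 10,670 g cyanuric acid.

10.7 kg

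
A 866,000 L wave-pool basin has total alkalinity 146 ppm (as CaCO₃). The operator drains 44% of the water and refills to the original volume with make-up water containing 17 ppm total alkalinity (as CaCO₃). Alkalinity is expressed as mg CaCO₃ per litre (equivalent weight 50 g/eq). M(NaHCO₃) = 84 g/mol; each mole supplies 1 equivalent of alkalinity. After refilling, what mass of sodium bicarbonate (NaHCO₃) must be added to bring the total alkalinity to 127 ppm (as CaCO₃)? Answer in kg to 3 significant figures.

54.9 kg

After draining 44% and refilling: 146 × 0.56 + 17 × 0.44 = 89.24 ppm.
Deficit to target: 127 − 89.24 = 37.76 mg/L.
As CaCO₃: 37.76 mg/L × 866,000 L = 32,700 g; ÷ 50 g/eq ÷ 1 = 654 mol NaHCO₃.
Mass: 654 × 84 = 54,940 g.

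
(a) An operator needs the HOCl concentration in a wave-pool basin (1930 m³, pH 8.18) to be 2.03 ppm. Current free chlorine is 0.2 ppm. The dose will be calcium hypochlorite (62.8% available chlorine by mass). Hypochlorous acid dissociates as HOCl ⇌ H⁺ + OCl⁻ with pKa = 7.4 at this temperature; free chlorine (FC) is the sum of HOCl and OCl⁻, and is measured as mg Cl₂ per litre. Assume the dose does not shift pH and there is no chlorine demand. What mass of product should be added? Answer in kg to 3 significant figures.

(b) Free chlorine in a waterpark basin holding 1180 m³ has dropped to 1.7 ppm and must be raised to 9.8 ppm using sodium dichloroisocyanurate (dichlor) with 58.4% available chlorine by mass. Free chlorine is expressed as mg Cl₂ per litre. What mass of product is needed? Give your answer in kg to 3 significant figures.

(a) 43.2 kg; (b) 16.4 kg

(a) Volume: 1930 m³ = 1,930,000 L.
(a) [OCl⁻]/[HOCl] = 10^(pH − pKa) = 10^(8.18 − 7.4) = 6.026; fraction as HOCl = 1/(1 + 6.026) = 0.1423.
(a) Free chlorine required for 2.03 ppm HOCl: 2.03 / 0.1423 = 14.26 ppm.
(a) FC to add: 14.26 − 0.2 = 14.06 mg/L as Cl₂.
(a) Cl₂ equivalent: 14.06 mg/L × 1,930,000 L = 27,140 g.
(a) Product at 62.8% available Cl: 27,140 / 0.628 = 43,220 g.

(b) Volume: 1180 m³ = 1,180,000 L.
(b) Chlorine deficit: 9.8 − 1.7 = 8.1 ppm = 8.1 mg/L as Cl₂.
(b) Cl₂ equivalent needed: 8.1 mg/L × 1,180,000 L = 9,558,000 mg = 9558 g.
(b) Product at 58.4% available chlorine: 9558 / 0.584 = 16,370 g.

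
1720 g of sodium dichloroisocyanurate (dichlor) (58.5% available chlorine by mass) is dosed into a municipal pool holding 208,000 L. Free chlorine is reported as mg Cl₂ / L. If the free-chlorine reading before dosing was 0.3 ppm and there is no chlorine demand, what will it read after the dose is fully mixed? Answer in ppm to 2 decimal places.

5.14 ppm

Available chlorine delivered: 1720 g × 0.585 = 1006 g as Cl₂.
Concentration rise: 1006 g / 208,000 L = 4.837 mg/L = 4.84 ppm.
Final FC: 0.3 + 4.84 = 5.14 ppm.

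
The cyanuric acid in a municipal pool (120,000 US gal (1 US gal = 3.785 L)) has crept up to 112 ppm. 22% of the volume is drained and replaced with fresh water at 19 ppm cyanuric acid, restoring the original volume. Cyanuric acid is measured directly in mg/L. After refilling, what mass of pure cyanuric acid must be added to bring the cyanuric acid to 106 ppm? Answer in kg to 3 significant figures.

6.57 kg

Volume: 120,000 US gal × 3.785 L/gal = 454,200 L.
After draining 22% and refilling: 112 × 0.78 + 19 × 0.22 = 91.54 ppm.
Deficit to target: 106 − 91.54 = 14.46 mg/L.
Mass: 14.46 mg/L × 454,200 L = 6568 g cyanuric acid.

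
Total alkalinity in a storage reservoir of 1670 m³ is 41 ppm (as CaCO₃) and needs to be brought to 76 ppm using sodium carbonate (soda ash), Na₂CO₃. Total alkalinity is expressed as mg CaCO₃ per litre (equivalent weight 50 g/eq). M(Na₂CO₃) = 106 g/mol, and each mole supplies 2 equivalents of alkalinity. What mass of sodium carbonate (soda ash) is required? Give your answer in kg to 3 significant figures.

Volume: 1670 m³ = 1,670,000 L.
Alkalinity to add: (76 − 41) = 35 mg/L as CaCO₃ × 1,670,000 L = 58,450 g as CaCO₃.
Equivalents: 58,450 g ÷ 50 g/eq = 1169 eq.
Each mole of Na₂CO₃ supplies 2 eq, so 1169 / 2 = 584.5 mol.
Mass: 584.5 mol × 106 g/mol = 61,960 g.

62.0 kg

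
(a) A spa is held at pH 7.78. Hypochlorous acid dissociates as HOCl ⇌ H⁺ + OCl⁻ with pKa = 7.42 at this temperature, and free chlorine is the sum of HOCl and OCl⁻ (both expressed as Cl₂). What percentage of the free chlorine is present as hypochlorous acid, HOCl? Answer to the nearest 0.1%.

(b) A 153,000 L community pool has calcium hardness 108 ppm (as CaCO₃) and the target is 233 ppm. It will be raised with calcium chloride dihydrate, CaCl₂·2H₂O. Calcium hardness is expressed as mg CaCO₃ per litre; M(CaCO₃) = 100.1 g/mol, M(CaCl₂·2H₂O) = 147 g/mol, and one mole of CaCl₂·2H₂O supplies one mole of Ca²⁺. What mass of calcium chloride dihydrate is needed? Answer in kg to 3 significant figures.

(a) 30.4%; (b) 28.1 kg

(a) [OCl⁻]/[HOCl] = 10^(pH − pKa) = 10^(7.78 − 7.42) = 10^0.36 = 2.291.
(a) Fraction as HOCl = 1 / (1 + 2.291) = 0.3039.

(b) Hardness to add: (233 − 108) = 125 mg/L as CaCO₃ × 153,000 L = 19,120 g as CaCO₃.
(b) Moles of Ca²⁺ (1 mol Ca²⁺ ≡ 1 mol CaCO₃): 19,120 / 100.1 g/mol = 191.1 mol.
(b) Mass of CaCl₂·2H₂O: 191.1 × 147 = 28,090 g.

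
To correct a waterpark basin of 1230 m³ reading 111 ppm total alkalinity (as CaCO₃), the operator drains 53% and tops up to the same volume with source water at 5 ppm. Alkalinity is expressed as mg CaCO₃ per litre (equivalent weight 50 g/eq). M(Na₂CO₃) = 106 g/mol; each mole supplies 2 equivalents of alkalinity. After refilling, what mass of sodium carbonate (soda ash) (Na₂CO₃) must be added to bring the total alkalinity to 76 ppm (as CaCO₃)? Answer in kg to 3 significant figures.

27.6 kg

Volume: 1230 m³ = 1,230,000 L.
After draining 53% and refilling: 111 × 0.47 + 5 × 0.53 = 54.82 ppm.
Deficit to target: 76 − 54.82 = 21.18 mg/L.
As CaCO₃: 21.18 mg/L × 1,230,000 L = 26,050 g; ÷ 50 g/eq ÷ 2 = 260.5 mol Na₂CO₃.
Mass: 260.5 × 106 = 27,610 g.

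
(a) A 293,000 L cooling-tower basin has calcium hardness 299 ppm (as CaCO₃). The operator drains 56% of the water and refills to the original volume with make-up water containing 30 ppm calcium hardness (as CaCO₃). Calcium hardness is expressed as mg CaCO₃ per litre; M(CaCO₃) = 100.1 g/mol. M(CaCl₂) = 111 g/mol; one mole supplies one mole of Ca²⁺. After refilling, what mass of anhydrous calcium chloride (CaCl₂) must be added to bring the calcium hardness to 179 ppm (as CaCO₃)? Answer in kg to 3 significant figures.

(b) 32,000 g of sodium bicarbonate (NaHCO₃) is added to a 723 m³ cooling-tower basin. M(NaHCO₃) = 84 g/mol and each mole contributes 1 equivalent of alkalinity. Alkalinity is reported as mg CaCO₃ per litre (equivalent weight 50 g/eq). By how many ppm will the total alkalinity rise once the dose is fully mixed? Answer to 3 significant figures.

(a) After draining 56% and refilling: 299 × 0.44 + 30 × 0.56 = 148.36 ppm.
(a) Deficit to target: 179 − 148.36 = 30.64 mg/L.
(a) As CaCO₃: 30.64 mg/L × 293,000 L = 8978 g; ÷ 100.1 = 89.69 mol Ca²⁺.
(a) Mass: 89.69 × 111 = 9955 g.

(b) Volume: 723 m³ = 723,000 L.
(b) Moles of NaHCO₃: 32,000 g ÷ 84 g/mol = 381 mol → 381 eq of alkalinity.
(b) As CaCO₃: 381 eq × 50 g/eq = 19,050 g.
(b) Rise: 19,050 g / 723,000 L × 1000 = 26.35 mg/L.

(a) 9.96 kg; (b) 26.3 ppm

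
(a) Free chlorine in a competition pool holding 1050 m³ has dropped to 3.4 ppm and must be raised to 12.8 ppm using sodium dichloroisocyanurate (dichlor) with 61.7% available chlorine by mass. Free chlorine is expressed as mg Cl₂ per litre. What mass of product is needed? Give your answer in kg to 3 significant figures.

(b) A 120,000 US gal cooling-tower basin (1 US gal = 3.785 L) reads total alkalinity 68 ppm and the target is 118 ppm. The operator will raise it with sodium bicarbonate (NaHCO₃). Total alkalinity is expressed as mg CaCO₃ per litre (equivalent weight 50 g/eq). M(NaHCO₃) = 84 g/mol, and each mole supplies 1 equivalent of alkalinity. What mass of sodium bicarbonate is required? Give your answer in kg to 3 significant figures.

(a) 16.0 kg; (b) 38.2 kg

(a) Volume: 1050 m³ = 1,050,000 L.
(a) Chlorine deficit: 12.8 − 3.4 = 9.4 ppm = 9.4 mg/L as Cl₂.
(a) Cl₂ equivalent needed: 9.4 mg/L × 1,050,000 L = 9,870,000 mg = 9870 g.
(a) Product at 61.7% available chlorine: 9870 / 0.617 = 16,000 g.

(b) Volume: 120,000 US gal × 3.785 L/gal = 454,200 L.
(b) Alkalinity to add: (118 − 68) = 50 mg/L as CaCO₃ × 454,200 L = 22,710 g as CaCO₃.
(b) Equivalents: 22,710 g ÷ 50 g/eq = 454.2 eq.
(b) NaHCO₃ supplies 1 eq per mole → 454.2 mol.
(b) Mass: 454.2 mol × 84 g/mol = 38,150 g.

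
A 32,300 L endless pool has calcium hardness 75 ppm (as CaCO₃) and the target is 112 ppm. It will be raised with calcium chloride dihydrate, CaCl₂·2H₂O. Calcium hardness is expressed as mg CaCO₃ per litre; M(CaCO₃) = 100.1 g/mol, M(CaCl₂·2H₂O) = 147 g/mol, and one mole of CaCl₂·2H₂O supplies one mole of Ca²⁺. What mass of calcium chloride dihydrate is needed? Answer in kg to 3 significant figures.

1.76 kg

Hardness to add: (112 − 75) = 37 mg/L as CaCO₃ × 32,300 L = 1195 g as CaCO₃.
Moles of Ca²⁺ (1 mol Ca²⁺ ≡ 1 mol CaCO₃): 1195 / 100.1 g/mol = 11.94 mol.
Mass of CaCl₂·2H₂O: 11.94 × 147 = 1755 g.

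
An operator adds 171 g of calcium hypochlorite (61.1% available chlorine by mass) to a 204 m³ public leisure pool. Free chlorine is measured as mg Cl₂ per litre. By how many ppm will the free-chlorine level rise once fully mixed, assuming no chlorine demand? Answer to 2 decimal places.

0.51 ppm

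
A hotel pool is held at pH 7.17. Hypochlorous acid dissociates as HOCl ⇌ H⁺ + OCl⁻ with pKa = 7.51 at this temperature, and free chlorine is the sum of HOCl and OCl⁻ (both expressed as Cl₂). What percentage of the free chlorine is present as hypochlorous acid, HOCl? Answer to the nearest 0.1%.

68.6%

[OCl⁻]/[HOCl] = 10^(pH − pKa) = 10^(7.17 − 7.51) = 10^-0.34 = 0.4571.
Fraction as HOCl = 1 / (1 + 0.4571) = 0.6863.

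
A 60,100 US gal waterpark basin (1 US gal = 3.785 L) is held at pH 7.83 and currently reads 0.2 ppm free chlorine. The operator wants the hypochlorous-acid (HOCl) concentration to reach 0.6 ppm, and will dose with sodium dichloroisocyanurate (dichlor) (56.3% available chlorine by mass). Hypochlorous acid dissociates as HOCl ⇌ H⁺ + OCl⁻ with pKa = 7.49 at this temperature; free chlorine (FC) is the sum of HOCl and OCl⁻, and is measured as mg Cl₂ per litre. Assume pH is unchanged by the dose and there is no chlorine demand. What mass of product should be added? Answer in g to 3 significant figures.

692 g

Volume: 60,100 US gal × 3.785 L/gal = 227,478 L.
[OCl⁻]/[HOCl] = 10^(pH − pKa) = 10^(7.83 − 7.49) = 2.188; fraction as HOCl = 1/(1 + 2.188) = 0.3137.
Free chlorine required for 0.6 ppm HOCl: 0.6 / 0.3137 = 1.913 ppm.
FC to add: 1.913 − 0.2 = 1.713 mg/L as Cl₂.
Cl₂ equivalent: 1.713 mg/L × 227,478 L = 389.6 g.
Product at 56.3% available Cl: 389.6 / 0.563 = 692 g.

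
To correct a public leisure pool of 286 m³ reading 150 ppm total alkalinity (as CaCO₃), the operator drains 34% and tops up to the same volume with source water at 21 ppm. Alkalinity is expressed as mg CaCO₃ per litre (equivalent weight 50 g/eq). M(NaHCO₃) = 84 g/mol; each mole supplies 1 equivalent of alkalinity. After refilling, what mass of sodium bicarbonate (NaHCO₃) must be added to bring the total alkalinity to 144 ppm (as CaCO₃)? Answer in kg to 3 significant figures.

Volume: 286 m³ = 286,000 L.
After draining 34% and refilling: 150 × 0.66 + 21 × 0.34 = 106.14 ppm.
Deficit to target: 144 − 106.14 = 37.86 mg/L.
As CaCO₃: 37.86 mg/L × 286,000 L = 10,830 g; ÷ 50 g/eq ÷ 1 = 216.6 mol NaHCO₃.
Mass: 216.6 × 84 = 18,190 g.

18.2 kg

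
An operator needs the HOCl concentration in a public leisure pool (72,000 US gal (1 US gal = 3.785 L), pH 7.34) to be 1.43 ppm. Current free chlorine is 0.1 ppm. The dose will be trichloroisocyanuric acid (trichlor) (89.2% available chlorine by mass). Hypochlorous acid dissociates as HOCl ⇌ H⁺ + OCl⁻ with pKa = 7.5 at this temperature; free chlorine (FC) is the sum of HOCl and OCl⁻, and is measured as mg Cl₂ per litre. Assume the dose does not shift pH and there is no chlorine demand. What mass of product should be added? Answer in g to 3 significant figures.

Volume: 72,000 US gal × 3.785 L/gal = 272,520 L.
[OCl⁻]/[HOCl] = 10^(pH − pKa) = 10^(7.34 − 7.5) = 0.6918; fraction as HOCl = 1/(1 + 0.6918) = 0.5911.
Free chlorine required for 1.43 ppm HOCl: 1.43 / 0.5911 = 2.419 ppm.
FC to add: 2.419 − 0.1 = 2.319 mg/L as Cl₂.
Cl₂ equivalent: 2.319 mg/L × 272,520 L = 632.1 g.
Product at 89.2% available Cl: 632.1 / 0.892 = 708.6 g.

709 g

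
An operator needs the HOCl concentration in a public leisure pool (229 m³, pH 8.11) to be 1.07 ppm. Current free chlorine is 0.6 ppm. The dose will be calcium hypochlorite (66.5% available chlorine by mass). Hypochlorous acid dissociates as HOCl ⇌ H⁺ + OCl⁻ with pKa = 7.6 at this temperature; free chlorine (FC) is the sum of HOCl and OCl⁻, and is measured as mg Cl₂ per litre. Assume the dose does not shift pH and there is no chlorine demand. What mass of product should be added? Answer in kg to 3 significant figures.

Volume: 229 m³ = 229,000 L.
[OCl⁻]/[HOCl] = 10^(pH − pKa) = 10^(8.11 − 7.6) = 3.236; fraction as HOCl = 1/(1 + 3.236) = 0.2361.
Free chlorine required for 1.07 ppm HOCl: 1.07 / 0.2361 = 4.532 ppm.
FC to add: 4.532 − 0.6 = 3.932 mg/L as Cl₂.
Cl₂ equivalent: 3.932 mg/L × 229,000 L = 900.5 g.
Product at 66.5% available Cl: 900.5 / 0.665 = 1354 g.

1.35 kg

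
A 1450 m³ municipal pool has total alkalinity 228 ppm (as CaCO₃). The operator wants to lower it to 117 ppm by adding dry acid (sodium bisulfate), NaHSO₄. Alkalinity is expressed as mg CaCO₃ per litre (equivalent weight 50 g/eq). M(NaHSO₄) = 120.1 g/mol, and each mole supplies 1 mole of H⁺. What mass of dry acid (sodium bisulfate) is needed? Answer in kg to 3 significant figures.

Volume: 1450 m³ = 1,450,000 L.
Alkalinity to neutralize: (228 − 117) = 111 mg/L as CaCO₃ × 1,450,000 L = 161,000 g as CaCO₃.
Equivalents of H⁺ required: 161,000 ÷ 50 g/eq = 3219 eq = 3219 mol NaHSO₄.
Mass of NaHSO₄: 3219 × 120.1 = 386,600 g.

387 kg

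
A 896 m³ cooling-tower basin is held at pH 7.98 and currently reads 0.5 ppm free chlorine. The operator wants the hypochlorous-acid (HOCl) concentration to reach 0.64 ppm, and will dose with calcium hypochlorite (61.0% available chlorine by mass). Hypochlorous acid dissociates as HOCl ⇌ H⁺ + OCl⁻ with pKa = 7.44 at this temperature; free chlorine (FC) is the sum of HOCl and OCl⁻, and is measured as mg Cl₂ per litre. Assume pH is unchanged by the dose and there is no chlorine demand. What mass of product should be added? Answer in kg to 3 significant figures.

3.47 kg

Volume: 896 m³ = 896,000 L.
[OCl⁻]/[HOCl] = 10^(pH − pKa) = 10^(7.98 − 7.44) = 3.467; fraction as HOCl = 1/(1 + 3.467) = 0.2238.
Free chlorine required for 0.64 ppm HOCl: 0.64 / 0.2238 = 2.859 ppm.
FC to add: 2.859 − 0.5 = 2.359 mg/L as Cl₂.
Cl₂ equivalent: 2.359 mg/L × 896,000 L = 2114 g.
Product at 61.0% available Cl: 2114 / 0.61 = 3465 g.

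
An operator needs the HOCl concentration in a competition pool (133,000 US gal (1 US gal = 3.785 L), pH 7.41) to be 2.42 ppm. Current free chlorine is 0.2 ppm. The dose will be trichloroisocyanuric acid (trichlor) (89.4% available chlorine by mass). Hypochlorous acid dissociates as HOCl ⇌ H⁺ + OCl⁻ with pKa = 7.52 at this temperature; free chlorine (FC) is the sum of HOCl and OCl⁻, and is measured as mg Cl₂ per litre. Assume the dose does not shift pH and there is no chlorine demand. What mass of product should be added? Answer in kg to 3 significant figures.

Volume: 133,000 US gal × 3.785 L/gal = 503,405 L.
[OCl⁻]/[HOCl] = 10^(pH − pKa) = 10^(7.41 − 7.52) = 0.7762; fraction as HOCl = 1/(1 + 0.7762) = 0.563.
Free chlorine required for 2.42 ppm HOCl: 2.42 / 0.563 = 4.299 ppm.
FC to add: 4.299 − 0.2 = 4.099 mg/L as Cl₂.
Cl₂ equivalent: 4.099 mg/L × 503,405 L = 2063 g.
Product at 89.4% available Cl: 2063 / 0.894 = 2308 g.

2.31 kg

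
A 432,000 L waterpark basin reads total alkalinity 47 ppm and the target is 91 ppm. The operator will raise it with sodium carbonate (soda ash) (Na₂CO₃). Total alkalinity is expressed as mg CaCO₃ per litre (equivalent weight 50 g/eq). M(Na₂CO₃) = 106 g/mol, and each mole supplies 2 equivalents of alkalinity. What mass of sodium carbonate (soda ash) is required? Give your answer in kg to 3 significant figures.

20.1 kg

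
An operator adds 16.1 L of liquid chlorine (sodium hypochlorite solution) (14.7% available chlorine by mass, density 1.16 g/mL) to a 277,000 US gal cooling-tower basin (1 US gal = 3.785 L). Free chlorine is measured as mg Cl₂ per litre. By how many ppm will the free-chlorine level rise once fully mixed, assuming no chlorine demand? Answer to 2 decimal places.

2.62 ppm

Volume: 277,000 US gal × 3.785 L/gal = 1,048,445 L.
Mass of solution: 16.1 L × 1000 mL/L × 1.16 g/mL = 18,680 g.
Available chlorine delivered: 18,680 g × 0.147 = 2745 g as Cl₂.
Concentration rise: 2745 g / 1,048,445 L = 2.619 mg/L = 2.62 ppm.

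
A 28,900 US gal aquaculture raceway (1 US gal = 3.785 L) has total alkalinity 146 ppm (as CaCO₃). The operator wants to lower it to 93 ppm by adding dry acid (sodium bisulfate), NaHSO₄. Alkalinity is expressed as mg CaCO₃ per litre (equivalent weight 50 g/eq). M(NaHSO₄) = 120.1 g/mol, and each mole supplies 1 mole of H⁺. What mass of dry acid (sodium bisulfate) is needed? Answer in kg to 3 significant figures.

13.9 kg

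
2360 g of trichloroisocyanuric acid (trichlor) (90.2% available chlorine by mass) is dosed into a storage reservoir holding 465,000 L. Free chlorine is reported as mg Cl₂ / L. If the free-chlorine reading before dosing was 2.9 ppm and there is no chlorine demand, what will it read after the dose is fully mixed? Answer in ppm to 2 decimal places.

7.48 ppm

Available chlorine delivered: 2360 g × 0.902 = 2129 g as Cl₂.
Concentration rise: 2129 g / 465,000 L = 4.578 mg/L = 4.58 ppm.
Final FC: 2.9 + 4.58 = 7.48 ppm.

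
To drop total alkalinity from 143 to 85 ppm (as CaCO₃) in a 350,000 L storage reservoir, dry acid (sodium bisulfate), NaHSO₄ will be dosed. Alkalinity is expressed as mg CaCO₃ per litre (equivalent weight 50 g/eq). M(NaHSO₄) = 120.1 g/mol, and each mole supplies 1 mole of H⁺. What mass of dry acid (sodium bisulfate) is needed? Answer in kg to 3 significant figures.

48.8 kg

Alkalinity to neutralize: (143 − 85) = 58 mg/L as CaCO₃ × 350,000 L = 20,300 g as CaCO₃.
Equivalents of H⁺ required: 20,300 ÷ 50 g/eq = 406 eq = 406 mol NaHSO₄.
Mass of NaHSO₄: 406 × 120.1 = 48,760 g.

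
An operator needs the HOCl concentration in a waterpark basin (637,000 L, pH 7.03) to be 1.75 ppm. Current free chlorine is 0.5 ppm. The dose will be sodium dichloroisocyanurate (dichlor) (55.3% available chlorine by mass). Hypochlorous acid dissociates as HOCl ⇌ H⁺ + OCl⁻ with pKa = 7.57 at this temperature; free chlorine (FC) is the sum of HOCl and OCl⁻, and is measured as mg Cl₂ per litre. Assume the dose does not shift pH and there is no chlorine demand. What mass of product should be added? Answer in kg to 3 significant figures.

[OCl⁻]/[HOCl] = 10^(pH − pKa) = 10^(7.03 − 7.57) = 0.2884; fraction as HOCl = 1/(1 + 0.2884) = 0.7762.
Free chlorine required for 1.75 ppm HOCl: 1.75 / 0.7762 = 2.255 ppm.
FC to add: 2.255 − 0.5 = 1.755 mg/L as Cl₂.
Cl₂ equivalent: 1.755 mg/L × 637,000 L = 1118 g.
Product at 55.3% available Cl: 1118 / 0.553 = 2021 g.

2.02 kg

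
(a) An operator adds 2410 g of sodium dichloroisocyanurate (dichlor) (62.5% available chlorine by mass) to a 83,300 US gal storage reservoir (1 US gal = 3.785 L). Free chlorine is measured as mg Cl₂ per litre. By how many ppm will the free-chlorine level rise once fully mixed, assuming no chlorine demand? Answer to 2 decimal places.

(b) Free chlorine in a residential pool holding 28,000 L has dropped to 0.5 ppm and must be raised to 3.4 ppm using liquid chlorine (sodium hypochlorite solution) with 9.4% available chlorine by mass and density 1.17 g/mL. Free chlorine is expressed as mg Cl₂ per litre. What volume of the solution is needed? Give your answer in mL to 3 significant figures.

(a) 4.78 ppm; (b) 738 mL

(a) Volume: 83,300 US gal × 3.785 L/gal = 315,290 L.
(a) Available chlorine delivered: 2410 g × 0.625 = 1506 g as Cl₂.
(a) Concentration rise: 1506 g / 315,290 L = 4.777 mg/L = 4.78 ppm.

(b) Chlorine deficit: 3.4 − 0.5 = 2.9 ppm = 2.9 mg/L as Cl₂.
(b) Cl₂ equivalent needed: 2.9 mg/L × 28,000 L = 81,200 mg = 81.2 g.
(b) Product at 9.4% available chlorine: 81.2 / 0.094 = 863.8 g.
(b) Volume at density 1.17 g/mL: 863.8 g ÷ 1.17 g/mL = 738.3 mL.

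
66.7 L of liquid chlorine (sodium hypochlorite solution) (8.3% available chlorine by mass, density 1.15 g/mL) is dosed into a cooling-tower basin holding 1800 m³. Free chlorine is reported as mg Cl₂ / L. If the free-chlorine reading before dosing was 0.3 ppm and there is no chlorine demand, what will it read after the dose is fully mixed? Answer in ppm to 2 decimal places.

Volume: 1800 m³ = 1,800,000 L.
Mass of solution: 66.7 L × 1000 mL/L × 1.15 g/mL = 76,700 g.
Available chlorine delivered: 76,700 g × 0.083 = 6367 g as Cl₂.
Concentration rise: 6367 g / 1,800,000 L = 3.537 mg/L = 3.54 ppm.
Final FC: 0.3 + 3.54 = 3.84 ppm.

3.84 ppm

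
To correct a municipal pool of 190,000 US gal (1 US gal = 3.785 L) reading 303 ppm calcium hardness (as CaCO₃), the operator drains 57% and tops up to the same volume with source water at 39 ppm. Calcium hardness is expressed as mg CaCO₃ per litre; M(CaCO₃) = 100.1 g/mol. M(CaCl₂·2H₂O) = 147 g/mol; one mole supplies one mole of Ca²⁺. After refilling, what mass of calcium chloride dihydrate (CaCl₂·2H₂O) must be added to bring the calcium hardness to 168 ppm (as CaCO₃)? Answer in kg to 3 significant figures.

16.3 kg

Volume: 190,000 US gal × 3.785 L/gal = 719,150 L.
After draining 57% and refilling: 303 × 0.43 + 39 × 0.57 = 152.52 ppm.
Deficit to target: 168 − 152.52 = 15.48 mg/L.
As CaCO₃: 15.48 mg/L × 719,150 L = 11,130 g; ÷ 100.1 = 111.2 mol Ca²⁺.
Mass: 111.2 × 147 = 16,350 g.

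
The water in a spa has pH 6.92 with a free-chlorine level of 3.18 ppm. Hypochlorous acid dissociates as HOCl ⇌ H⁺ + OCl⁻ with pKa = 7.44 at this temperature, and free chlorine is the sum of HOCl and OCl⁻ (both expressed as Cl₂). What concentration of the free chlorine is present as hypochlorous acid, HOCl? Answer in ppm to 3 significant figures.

[OCl⁻]/[HOCl] = 10^(pH − pKa) = 10^(6.92 − 7.44) = 10^-0.52 = 0.302.
Fraction as HOCl = 1 / (1 + 0.302) = 0.7681.
HOCl = 0.7681 × 3.18 ppm = 2.442 ppm.

2.44 ppm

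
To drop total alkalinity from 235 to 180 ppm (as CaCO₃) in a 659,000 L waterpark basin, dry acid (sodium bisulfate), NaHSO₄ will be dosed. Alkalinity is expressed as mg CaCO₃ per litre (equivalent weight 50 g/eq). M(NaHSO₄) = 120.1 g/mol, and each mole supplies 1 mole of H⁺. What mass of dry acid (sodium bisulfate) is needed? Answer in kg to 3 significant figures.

87.1 kg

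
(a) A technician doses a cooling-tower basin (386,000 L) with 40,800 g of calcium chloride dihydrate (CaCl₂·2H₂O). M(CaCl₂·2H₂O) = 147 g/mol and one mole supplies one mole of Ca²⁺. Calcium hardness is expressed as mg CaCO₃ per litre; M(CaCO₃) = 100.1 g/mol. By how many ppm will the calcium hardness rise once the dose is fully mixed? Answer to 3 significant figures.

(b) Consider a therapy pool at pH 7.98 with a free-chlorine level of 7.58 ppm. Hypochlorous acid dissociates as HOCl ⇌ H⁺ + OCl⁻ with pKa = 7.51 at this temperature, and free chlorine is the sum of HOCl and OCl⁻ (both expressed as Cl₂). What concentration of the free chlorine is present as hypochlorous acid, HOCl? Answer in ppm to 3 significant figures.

(a) 72.0 ppm; (b) 1.92 ppm

(a) Moles of Ca²⁺: 40,800 g ÷ 147 g/mol = 277.6 mol.
(a) As CaCO₃: 277.6 mol × 100.1 g/mol = 27,780 g.
(a) Rise: 27,780 g / 386,000 L × 1000 = 71.98 mg/L.

(b) [OCl⁻]/[HOCl] = 10^(pH − pKa) = 10^(7.98 − 7.51) = 10^0.47 = 2.951.
(b) Fraction as HOCl = 1 / (1 + 2.951) = 0.2531.
(b) HOCl = 0.2531 × 7.58 ppm = 1.918 ppm.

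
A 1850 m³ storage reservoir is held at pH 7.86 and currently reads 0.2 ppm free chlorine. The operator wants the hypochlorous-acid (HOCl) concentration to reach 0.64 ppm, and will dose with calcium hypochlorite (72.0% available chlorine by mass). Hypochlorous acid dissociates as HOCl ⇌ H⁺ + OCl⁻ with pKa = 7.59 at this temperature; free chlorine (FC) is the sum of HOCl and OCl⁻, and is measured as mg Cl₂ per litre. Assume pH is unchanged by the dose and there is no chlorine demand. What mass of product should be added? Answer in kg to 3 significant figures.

Volume: 1850 m³ = 1,850,000 L.
[OCl⁻]/[HOCl] = 10^(pH − pKa) = 10^(7.86 − 7.59) = 1.862; fraction as HOCl = 1/(1 + 1.862) = 0.3494.
Free chlorine required for 0.64 ppm HOCl: 0.64 / 0.3494 = 1.832 ppm.
FC to add: 1.832 − 0.2 = 1.632 mg/L as Cl₂.
Cl₂ equivalent: 1.632 mg/L × 1,850,000 L = 3019 g.
Product at 72.0% available Cl: 3019 / 0.72 = 4193 g.

4.19 kg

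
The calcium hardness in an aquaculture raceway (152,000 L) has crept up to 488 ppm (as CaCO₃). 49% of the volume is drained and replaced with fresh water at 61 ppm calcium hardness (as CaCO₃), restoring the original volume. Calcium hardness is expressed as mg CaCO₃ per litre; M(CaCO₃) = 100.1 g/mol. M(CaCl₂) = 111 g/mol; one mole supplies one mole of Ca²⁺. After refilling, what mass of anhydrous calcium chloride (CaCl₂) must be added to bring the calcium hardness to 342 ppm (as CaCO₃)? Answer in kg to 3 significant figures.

After draining 49% and refilling: 488 × 0.51 + 61 × 0.49 = 278.77 ppm.
Deficit to target: 342 − 278.77 = 63.23 mg/L.
As CaCO₃: 63.23 mg/L × 152,000 L = 9611 g; ÷ 100.1 = 96.01 mol Ca²⁺.
Mass: 96.01 × 111 = 10,660 g.

10.7 kg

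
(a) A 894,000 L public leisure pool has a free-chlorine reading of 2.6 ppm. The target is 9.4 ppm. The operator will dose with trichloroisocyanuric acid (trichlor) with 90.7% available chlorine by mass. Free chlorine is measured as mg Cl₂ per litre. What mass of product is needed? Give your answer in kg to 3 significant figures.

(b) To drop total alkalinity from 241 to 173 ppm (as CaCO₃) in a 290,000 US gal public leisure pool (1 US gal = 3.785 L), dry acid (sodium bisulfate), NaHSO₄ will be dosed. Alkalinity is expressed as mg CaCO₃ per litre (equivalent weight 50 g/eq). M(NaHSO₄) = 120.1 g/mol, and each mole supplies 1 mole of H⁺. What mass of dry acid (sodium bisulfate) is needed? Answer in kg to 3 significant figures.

(a) 6.70 kg; (b) 179 kg

(a) Chlorine deficit: 9.4 − 2.6 = 6.8 ppm = 6.8 mg/L as Cl₂.
(a) Cl₂ equivalent needed: 6.8 mg/L × 894,000 L = 6,079,000 mg = 6079 g.
(a) Product at 90.7% available chlorine: 6079 / 0.907 = 6703 g.

(b) Volume: 290,000 US gal × 3.785 L/gal = 1,097,650 L.
(b) Alkalinity to neutralize: (241 − 173) = 68 mg/L as CaCO₃ × 1,097,650 L = 74,640 g as CaCO₃.
(b) Equivalents of H⁺ required: 74,640 ÷ 50 g/eq = 1493 eq = 1493 mol NaHSO₄.
(b) Mass of NaHSO₄: 1493 × 120.1 = 179,300 g.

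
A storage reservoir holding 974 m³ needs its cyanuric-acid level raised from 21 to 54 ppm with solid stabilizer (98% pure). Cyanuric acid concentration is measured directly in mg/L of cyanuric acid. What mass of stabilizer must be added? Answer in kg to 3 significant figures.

32.8 kg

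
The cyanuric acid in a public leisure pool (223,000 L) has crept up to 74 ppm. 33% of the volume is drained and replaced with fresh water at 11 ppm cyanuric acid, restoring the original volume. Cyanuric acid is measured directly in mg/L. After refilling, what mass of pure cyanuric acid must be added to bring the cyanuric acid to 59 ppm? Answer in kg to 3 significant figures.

After draining 33% and refilling: 74 × 0.67 + 11 × 0.33 = 53.21 ppm.
Deficit to target: 59 − 53.21 = 5.79 mg/L.
Mass: 5.79 mg/L × 223,000 L = 1291 g cyanuric acid.

1.29 kg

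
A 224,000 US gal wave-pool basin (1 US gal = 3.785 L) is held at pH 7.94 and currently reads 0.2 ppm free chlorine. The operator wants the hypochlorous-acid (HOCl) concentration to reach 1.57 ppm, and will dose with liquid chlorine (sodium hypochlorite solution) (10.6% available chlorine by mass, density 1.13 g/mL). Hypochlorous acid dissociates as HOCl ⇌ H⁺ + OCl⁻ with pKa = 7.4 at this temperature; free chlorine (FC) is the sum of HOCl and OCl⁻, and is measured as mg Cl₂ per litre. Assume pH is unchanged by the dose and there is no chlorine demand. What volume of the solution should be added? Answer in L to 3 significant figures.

Volume: 224,000 US gal × 3.785 L/gal = 847,840 L.
[OCl⁻]/[HOCl] = 10^(pH − pKa) = 10^(7.94 − 7.4) = 3.467; fraction as HOCl = 1/(1 + 3.467) = 0.2238.
Free chlorine required for 1.57 ppm HOCl: 1.57 / 0.2238 = 7.014 ppm.
FC to add: 7.014 − 0.2 = 6.814 mg/L as Cl₂.
Cl₂ equivalent: 6.814 mg/L × 847,840 L = 5777 g.
Product at 10.6% available Cl: 5777 / 0.106 = 54,500 g.
Volume: 54,500 g ÷ 1.13 g/mL = 48,230 mL.

48.2 L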